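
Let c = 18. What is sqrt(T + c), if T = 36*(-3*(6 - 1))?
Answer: 3*I*sqrt(58) ≈ 22.847*I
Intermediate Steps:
T = -540 (T = 36*(-3*5) = 36*(-15) = -540)
sqrt(T + c) = sqrt(-540 + 18) = sqrt(-522) = 3*I*sqrt(58)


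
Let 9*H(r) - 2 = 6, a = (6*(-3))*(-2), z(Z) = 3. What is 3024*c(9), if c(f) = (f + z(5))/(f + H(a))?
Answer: 326592/89 ≈ 3669.6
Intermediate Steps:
a = 36 (a = -18*(-2) = 36)
H(r) = 8/9 (H(r) = 2/9 + (1/9)*6 = 2/9 + 2/3 = 8/9)
c(f) = (3 + f)/(8/9 + f) (c(f) = (f + 3)/(f + 8/9) = (3 + f)/(8/9 + f))
3024*c(9) = 3024*(9*(3 + 9)/(8 + 9*9)) = 3024*(9*12/(8 + 81)) = 3024*(9*12/89) = 3024*(9*(1/89)*12) = 3024*(108/89) = 326592/89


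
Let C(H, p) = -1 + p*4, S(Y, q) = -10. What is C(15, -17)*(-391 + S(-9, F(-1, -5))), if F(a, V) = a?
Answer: 27669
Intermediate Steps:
C(H, p) = -1 + 4*p
C(15, -17)*(-391 + S(-9, F(-1, -5))) = (-1 + 4*(-17))*(-391 - 10) = (-1 - 68)*(-401) = -69*(-401) = 27669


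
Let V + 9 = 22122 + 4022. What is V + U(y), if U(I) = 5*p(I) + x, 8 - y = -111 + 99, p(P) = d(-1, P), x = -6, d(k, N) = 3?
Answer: 26144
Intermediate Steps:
p(P) = 3
V = 26135 (V = -9 + (22122 + 4022) = -9 + 26144 = 26135)
y = 20 (y = 8 - (-111 + 99) = 8 - 1*(-12) = 8 + 12 = 20)
U(I) = 9 (U(I) = 5*3 - 6 = 15 - 6 = 9)
V + U(y) = 26135 + 9 = 26144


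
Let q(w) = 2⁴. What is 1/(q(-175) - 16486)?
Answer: -1/16470 ≈ -6.0716e-5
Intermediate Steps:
q(w) = 16
1/(q(-175) - 16486) = 1/(16 - 16486) = 1/(-16470) = -1/16470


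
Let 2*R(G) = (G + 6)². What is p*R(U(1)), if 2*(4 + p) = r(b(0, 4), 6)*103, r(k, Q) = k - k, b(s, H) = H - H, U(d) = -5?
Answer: -2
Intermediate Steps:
b(s, H) = 0
r(k, Q) = 0
R(G) = (6 + G)²/2 (R(G) = (G + 6)²/2 = (6 + G)²/2)
p = -4 (p = -4 + (0*103)/2 = -4 + (½)*0 = -4 + 0 = -4)
p*R(U(1)) = -2*(6 - 5)² = -2*1² = -2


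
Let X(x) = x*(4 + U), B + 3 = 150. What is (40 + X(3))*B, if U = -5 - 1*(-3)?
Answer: 6762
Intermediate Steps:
B = 147 (B = -3 + 150 = 147)
U = -2 (U = -5 + 3 = -2)
X(x) = 2*x (X(x) = x*(4 - 2) = x*2 = 2*x)
(40 + X(3))*B = (40 + 2*3)*147 = (40 + 6)*147 = 46*147 = 6762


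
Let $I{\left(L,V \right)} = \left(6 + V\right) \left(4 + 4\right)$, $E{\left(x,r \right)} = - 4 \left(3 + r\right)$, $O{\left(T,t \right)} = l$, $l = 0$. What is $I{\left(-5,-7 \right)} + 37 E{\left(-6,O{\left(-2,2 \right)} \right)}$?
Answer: $-452$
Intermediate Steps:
$O{\left(T,t \right)} = 0$
$E{\left(x,r \right)} = -12 - 4 r$
$I{\left(L,V \right)} = 48 + 8 V$ ($I{\left(L,V \right)} = \left(6 + V\right) 8 = 48 + 8 V$)
$I{\left(-5,-7 \right)} + 37 E{\left(-6,O{\left(-2,2 \right)} \right)} = \left(48 + 8 \left(-7\right)\right) + 37 \left(-12 - 0\right) = \left(48 - 56\right) + 37 \left(-12 + 0\right) = -8 + 37 \left(-12\right) = -8 - 444 = -452$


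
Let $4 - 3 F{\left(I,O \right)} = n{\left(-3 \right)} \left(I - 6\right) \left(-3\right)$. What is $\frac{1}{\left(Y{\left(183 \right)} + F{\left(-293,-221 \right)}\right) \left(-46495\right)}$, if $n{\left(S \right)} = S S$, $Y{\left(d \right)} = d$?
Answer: $\frac{3}{349642400} \approx 8.5802 \cdot 10^{-9}$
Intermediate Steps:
$n{\left(S \right)} = S^{2}$
$F{\left(I,O \right)} = - \frac{158}{3} + 9 I$ ($F{\left(I,O \right)} = \frac{4}{3} - \frac{\left(-3\right)^{2} \left(I - 6\right) \left(-3\right)}{3} = \frac{4}{3} - \frac{9 \left(I - 6\right) \left(-3\right)}{3} = \frac{4}{3} - \frac{9 \left(-6 + I\right) \left(-3\right)}{3} = \frac{4}{3} - \frac{\left(-54 + 9 I\right) \left(-3\right)}{3} = \frac{4}{3} - \frac{162 - 27 I}{3} = \frac{4}{3} + \left(-54 + 9 I\right) = - \frac{158}{3} + 9 I$)
$\frac{1}{\left(Y{\left(183 \right)} + F{\left(-293,-221 \right)}\right) \left(-46495\right)} = \frac{1}{\left(183 + \left(- \frac{158}{3} + 9 \left(-293\right)\right)\right) \left(-46495\right)} = \frac{1}{183 - \frac{8069}{3}} \left(- \frac{1}{46495}\right) = \frac{1}{- \frac{7520}{3}} \left(- \frac{1}{46495}\right) = \left(- \frac{3}{7520}\right) \left(- \frac{1}{46495}\right) = \frac{3}{349642400}$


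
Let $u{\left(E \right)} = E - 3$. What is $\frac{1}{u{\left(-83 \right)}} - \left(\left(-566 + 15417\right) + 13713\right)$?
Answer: $- \frac{2456505}{86} \approx -28564.0$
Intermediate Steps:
$u{\left(E \right)} = -3 + E$
$\frac{1}{u{\left(-83 \right)}} - \left(\left(-566 + 15417\right) + 13713\right) = \frac{1}{-3 - 83} - \left(\left(-566 + 15417\right) + 13713\right) = \frac{1}{-86} - \left(14851 + 13713\right) = - \frac{1}{86} - 28564 = - \frac{2456505}{86}$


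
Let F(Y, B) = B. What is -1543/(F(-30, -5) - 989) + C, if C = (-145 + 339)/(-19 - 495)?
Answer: 300133/255458 ≈ 1.1749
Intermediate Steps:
C = -97/257 (C = 194/(-514) = 194*(-1/514) = -97/257 ≈ -0.37743)
-1543/(F(-30, -5) - 989) + C = -1543/(-5 - 989) - 97/257 = -1543/(-994) - 97/257 = -1/994*(-1543) - 97/257 = 1543/994 - 97/257 = 300133/255458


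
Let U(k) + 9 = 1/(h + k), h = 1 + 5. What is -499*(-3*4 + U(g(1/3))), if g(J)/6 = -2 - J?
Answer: 84331/8 ≈ 10541.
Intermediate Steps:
h = 6
g(J) = -12 - 6*J (g(J) = 6*(-2 - J) = -12 - 6*J)
U(k) = -9 + 1/(6 + k)
-499*(-3*4 + U(g(1/3))) = -499*(-3*4 + (-53 - 9*(-12 - 6/3))/(6 + (-12 - 6/3))) = -499*(-12 + (-53 - 9*(-12 - 6*⅓))/(6 + (-12 - 6*⅓))) = -499*(-12 + (-53 - 9*(-12 - 2))/(6 + (-12 - 2))) = -499*(-12 + (-53 - 9*(-14))/(6 - 14)) = -499*(-12 + (-53 + 126)/(-8)) = -499*(-12 - ⅛*73) = -499*(-12 - 73/8) = -499*(-169/8) = 84331/8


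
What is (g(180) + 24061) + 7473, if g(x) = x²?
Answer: 63934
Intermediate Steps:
(g(180) + 24061) + 7473 = (180² + 24061) + 7473 = (32400 + 24061) + 7473 = 56461 + 7473 = 63934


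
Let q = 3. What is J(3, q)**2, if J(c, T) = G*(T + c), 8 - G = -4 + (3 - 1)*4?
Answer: 576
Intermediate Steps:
G = 4 (G = 8 - (-4 + (3 - 1)*4) = 8 - (-4 + 2*4) = 8 - (-4 + 8) = 8 - 1*4 = 8 - 4 = 4)
J(c, T) = 4*T + 4*c (J(c, T) = 4*(T + c) = 4*T + 4*c)
J(3, q)**2 = (4*3 + 4*3)**2 = (12 + 12)**2 = 24**2 = 576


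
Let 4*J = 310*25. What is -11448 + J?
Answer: -19021/2 ≈ -9510.5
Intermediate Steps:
J = 3875/2 (J = (310*25)/4 = (¼)*7750 = 3875/2 ≈ 1937.5)
-11448 + J = -11448 + 3875/2 = -19021/2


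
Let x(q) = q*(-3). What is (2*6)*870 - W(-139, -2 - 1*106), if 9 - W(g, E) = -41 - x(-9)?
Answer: 10363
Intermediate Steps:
x(q) = -3*q
W(g, E) = 77 (W(g, E) = 9 - (-41 - (-3)*(-9)) = 9 - (-41 - 1*27) = 9 - (-41 - 27) = 9 - 1*(-68) = 9 + 68 = 77)
(2*6)*870 - W(-139, -2 - 1*106) = (2*6)*870 - 1*77 = 12*870 - 77 = 10440 - 77 = 10363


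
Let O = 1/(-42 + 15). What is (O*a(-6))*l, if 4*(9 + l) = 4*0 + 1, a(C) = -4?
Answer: -35/27 ≈ -1.2963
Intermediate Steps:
l = -35/4 (l = -9 + (4*0 + 1)/4 = -9 + (0 + 1)/4 = -9 + (¼)*1 = -9 + ¼ = -35/4 ≈ -8.7500)
O = -1/27 (O = 1/(-27) = -1/27 ≈ -0.037037)
(O*a(-6))*l = -1/27*(-4)*(-35/4) = (4/27)*(-35/4) = -35/27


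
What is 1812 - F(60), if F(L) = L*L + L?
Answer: -1848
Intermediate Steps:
F(L) = L + L² (F(L) = L² + L = L + L²)
1812 - F(60) = 1812 - 60*(1 + 60) = 1812 - 60*61 = 1812 - 1*3660 = 1812 - 3660 = -1848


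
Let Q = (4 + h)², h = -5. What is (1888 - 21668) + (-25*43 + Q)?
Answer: -20854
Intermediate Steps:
Q = 1 (Q = (4 - 5)² = (-1)² = 1)
(1888 - 21668) + (-25*43 + Q) = (1888 - 21668) + (-25*43 + 1) = -19780 + (-1075 + 1) = -19780 - 1074 = -20854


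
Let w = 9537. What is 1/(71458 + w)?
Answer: 1/80995 ≈ 1.2346e-5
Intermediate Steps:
1/(71458 + w) = 1/(71458 + 9537) = 1/80995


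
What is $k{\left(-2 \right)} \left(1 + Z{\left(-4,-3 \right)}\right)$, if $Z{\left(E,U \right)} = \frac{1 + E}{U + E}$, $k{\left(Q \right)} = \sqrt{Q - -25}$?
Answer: $\frac{10 \sqrt{23}}{7} \approx 6.8512$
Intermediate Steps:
$k{\left(Q \right)} = \sqrt{25 + Q}$ ($k{\left(Q \right)} = \sqrt{Q + 25} = \sqrt{25 + Q}$)
$Z{\left(E,U \right)} = \frac{1 + E}{E + U}$
$k{\left(-2 \right)} \left(1 + Z{\left(-4,-3 \right)}\right) = \sqrt{25 - 2} \left(1 + \frac{1 - 4}{-4 - 3}\right) = \sqrt{23} \left(1 + \frac{1}{-7} \left(-3\right)\right) = \sqrt{23} \left(1 - - \frac{3}{7}\right) = \sqrt{23} \left(1 + \frac{3}{7}\right) = \sqrt{23} \cdot \frac{10}{7} = \frac{10 \sqrt{23}}{7}$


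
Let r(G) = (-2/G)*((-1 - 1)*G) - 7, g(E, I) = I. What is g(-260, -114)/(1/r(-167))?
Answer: 342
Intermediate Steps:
r(G) = -3 (r(G) = (-2/G)*(-2*G) - 7 = 4 - 7 = -3)
g(-260, -114)/(1/r(-167)) = -114/(1/(-3)) = -114/(-1/3) = -114*(-3) = 342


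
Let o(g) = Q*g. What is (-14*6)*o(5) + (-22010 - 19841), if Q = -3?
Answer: -40591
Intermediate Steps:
o(g) = -3*g
(-14*6)*o(5) + (-22010 - 19841) = (-14*6)*(-3*5) + (-22010 - 19841) = -84*(-15) - 41851 = 1260 - 41851 = -40591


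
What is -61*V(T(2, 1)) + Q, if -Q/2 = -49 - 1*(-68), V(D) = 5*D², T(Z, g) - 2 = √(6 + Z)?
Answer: -3698 - 2440*√2 ≈ -7148.7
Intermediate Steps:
T(Z, g) = 2 + √(6 + Z)
Q = -38 (Q = -2*(-49 - 1*(-68)) = -2*(-49 + 68) = -2*19 = -38)
-61*V(T(2, 1)) + Q = -305*(2 + √(6 + 2))² - 38 = -305*(2 + √8)² - 38 = -305*(2 + 2*√2)² - 38 = -38 - 305*(2 + 2*√2)²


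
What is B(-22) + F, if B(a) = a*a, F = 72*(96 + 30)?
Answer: 9556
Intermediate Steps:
F = 9072 (F = 72*126 = 9072)
B(a) = a**2
B(-22) + F = (-22)**2 + 9072 = 484 + 9072 = 9556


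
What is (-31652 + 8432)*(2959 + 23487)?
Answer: -614076120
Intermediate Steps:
(-31652 + 8432)*(2959 + 23487) = -23220*26446 = -614076120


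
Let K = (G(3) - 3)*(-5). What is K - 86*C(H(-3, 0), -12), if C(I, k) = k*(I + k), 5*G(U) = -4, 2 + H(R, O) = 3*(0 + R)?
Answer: -23717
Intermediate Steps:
H(R, O) = -2 + 3*R (H(R, O) = -2 + 3*(0 + R) = -2 + 3*R)
G(U) = -4/5 (G(U) = (1/5)*(-4) = -4/5)
K = 19 (K = (-4/5 - 3)*(-5) = -19/5*(-5) = 19)
K - 86*C(H(-3, 0), -12) = 19 - (-1032)*((-2 + 3*(-3)) - 12) = 19 - (-1032)*((-2 - 9) - 12) = 19 - (-1032)*(-11 - 12) = 19 - (-1032)*(-23) = 19 - 86*276 = 19 - 23736 = -23717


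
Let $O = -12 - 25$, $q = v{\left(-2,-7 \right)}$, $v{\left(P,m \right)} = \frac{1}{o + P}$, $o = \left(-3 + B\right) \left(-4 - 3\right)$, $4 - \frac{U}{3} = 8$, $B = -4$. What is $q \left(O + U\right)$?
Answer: $- \frac{49}{47} \approx -1.0426$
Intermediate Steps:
$U = -12$ ($U = 12 - 24 = -12$)
$o = 49$ ($o = \left(-3 - 4\right) \left(-4 - 3\right) = \left(-7\right) \left(-7\right) = 49$)
$v{\left(P,m \right)} = \frac{1}{49 + P}$
$q = \frac{1}{47}$ ($q = \frac{1}{49 - 2} = \frac{1}{47} \approx 0.021277$)
$O = -37$ ($O = -12 - 25 = -37$)
$q \left(O + U\right) = \frac{-37 - 12}{47} = \frac{1}{47} \left(-49\right) = - \frac{49}{47}$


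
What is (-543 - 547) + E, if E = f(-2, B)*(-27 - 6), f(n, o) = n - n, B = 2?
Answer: -1090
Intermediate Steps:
f(n, o) = 0
E = 0 (E = 0*(-27 - 6) = 0*(-33) = 0)
(-543 - 547) + E = (-543 - 547) + 0 = -1090 + 0 = -1090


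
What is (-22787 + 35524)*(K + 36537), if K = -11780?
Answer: 315329909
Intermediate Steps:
(-22787 + 35524)*(K + 36537) = (-22787 + 35524)*(-11780 + 36537) = 12737*24757 = 315329909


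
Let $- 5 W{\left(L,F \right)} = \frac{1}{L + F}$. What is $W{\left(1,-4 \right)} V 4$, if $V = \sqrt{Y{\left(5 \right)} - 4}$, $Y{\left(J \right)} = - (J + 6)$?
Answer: $\frac{4 i \sqrt{15}}{15} \approx 1.0328 i$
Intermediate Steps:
$W{\left(L,F \right)} = - \frac{1}{5 \left(F + L\right)}$ ($W{\left(L,F \right)} = - \frac{1}{5 \left(L + F\right)} = - \frac{1}{5 \left(F + L\right)}$)
$Y{\left(J \right)} = -6 - J$ ($Y{\left(J \right)} = - (6 + J) = -6 - J$)
$V = i \sqrt{15}$ ($V = \sqrt{\left(-6 - 5\right) - 4} = \sqrt{-11 - 4} = \sqrt{-15} = i \sqrt{15} \approx 3.873 i$)
$W{\left(1,-4 \right)} V 4 = - \frac{1}{5 \left(-4\right) + 5 \cdot 1} i \sqrt{15} \cdot 4 = - \frac{1}{-20 + 5} i \sqrt{15} \cdot 4 = - \frac{1}{-15} i \sqrt{15} \cdot 4 = \left(-1\right) \left(- \frac{1}{15}\right) i \sqrt{15} \cdot 4 = \frac{i \sqrt{15}}{15} \cdot 4 = \frac{4 i \sqrt{15}}{15}$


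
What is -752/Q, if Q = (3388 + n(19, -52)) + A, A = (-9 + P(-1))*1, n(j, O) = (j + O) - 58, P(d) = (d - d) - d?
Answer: -752/3289 ≈ -0.22864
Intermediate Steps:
P(d) = -d (P(d) = 0 - d = -d)
n(j, O) = -58 + O + j (n(j, O) = (O + j) - 58 = -58 + O + j)
A = -8 (A = (-9 - 1*(-1))*1 = (-9 + 1)*1 = -8*1 = -8)
Q = 3289 (Q = (3388 + (-58 - 52 + 19)) - 8 = (3388 - 91) - 8 = 3297 - 8 = 3289)
-752/Q = -752/3289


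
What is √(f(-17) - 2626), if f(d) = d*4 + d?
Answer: I*√2711 ≈ 52.067*I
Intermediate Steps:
f(d) = 5*d (f(d) = 4*d + d = 5*d)
√(f(-17) - 2626) = √(5*(-17) - 2626) = √(-85 - 2626) = √(-2711) = I*√2711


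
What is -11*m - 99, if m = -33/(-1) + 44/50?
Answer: -11792/25 ≈ -471.68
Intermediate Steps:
m = 847/25 (m = -33*(-1) + 44*(1/50) = 33 + 22/25 = 847/25 ≈ 33.880)
-11*m - 99 = -11*847/25 - 99 = -9317/25 - 99 = -11792/25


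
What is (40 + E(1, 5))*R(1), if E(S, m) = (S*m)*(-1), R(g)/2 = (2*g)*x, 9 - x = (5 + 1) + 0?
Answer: 420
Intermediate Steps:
x = 3 (x = 9 - ((5 + 1) + 0) = 9 - (6 + 0) = 9 - 1*6 = 9 - 6 = 3)
R(g) = 12*g (R(g) = 2*((2*g)*3) = 2*(6*g) = 12*g)
E(S, m) = -S*m
(40 + E(1, 5))*R(1) = (40 - 1*1*5)*(12*1) = (40 - 5)*12 = 35*12 = 420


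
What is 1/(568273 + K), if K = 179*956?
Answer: 1/739397 ≈ 1.3525e-6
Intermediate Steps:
K = 171124
1/(568273 + K) = 1/(568273 + 171124) = 1/739397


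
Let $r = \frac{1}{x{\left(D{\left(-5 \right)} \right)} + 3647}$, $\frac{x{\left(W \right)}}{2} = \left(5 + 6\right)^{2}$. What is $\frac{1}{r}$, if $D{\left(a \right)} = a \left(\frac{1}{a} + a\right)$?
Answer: $3889$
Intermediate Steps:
$D{\left(a \right)} = a \left(a + \frac{1}{a}\right)$
$x{\left(W \right)} = 242$ ($x{\left(W \right)} = 2 \left(5 + 6\right)^{2} = 2 \cdot 11^{2} = 2 \cdot 121 = 242$)
$r = \frac{1}{3889}$ ($r = \frac{1}{242 + 3647} = \frac{1}{3889} \approx 0.00025714$)
$\frac{1}{r} = \frac{1}{\frac{1}{3889}} = 3889$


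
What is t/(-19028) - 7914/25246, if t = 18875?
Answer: -313552921/240190444 ≈ -1.3054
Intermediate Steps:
t/(-19028) - 7914/25246 = 18875/(-19028) - 7914/25246 = 18875*(-1/19028) - 7914*1/25246 = -18875/19028 - 3957/12623 = -313552921/240190444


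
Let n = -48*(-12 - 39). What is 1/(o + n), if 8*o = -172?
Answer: 2/4853 ≈ 0.00041212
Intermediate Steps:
n = 2448 (n = -48*(-51) = 2448)
o = -43/2 (o = (⅛)*(-172) = -43/2 ≈ -21.500)
1/(o + n) = 1/(-43/2 + 2448) = 1/(4853/2) = 2/4853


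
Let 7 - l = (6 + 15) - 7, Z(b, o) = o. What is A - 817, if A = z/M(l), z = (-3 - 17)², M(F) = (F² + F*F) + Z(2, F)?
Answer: -73947/91 ≈ -812.60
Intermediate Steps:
l = -7 (l = 7 - ((6 + 15) - 7) = 7 - (21 - 7) = 7 - 1*14 = 7 - 14 = -7)
M(F) = F + 2*F² (M(F) = (F² + F*F) + F = (F² + F²) + F = 2*F² + F = F + 2*F²)
z = 400 (z = (-20)² = 400)
A = 400/91 (A = 400/((-7*(1 + 2*(-7)))) = 400/((-7*(1 - 14))) = 400/((-7*(-13))) = 400/91 ≈ 4.3956)
A - 817 = 400/91 - 817 = -73947/91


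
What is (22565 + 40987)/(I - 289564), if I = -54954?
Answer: -31776/172259 ≈ -0.18447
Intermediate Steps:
(22565 + 40987)/(I - 289564) = (22565 + 40987)/(-54954 - 289564) = 63552/(-344518) = 63552*(-1/344518) = -31776/172259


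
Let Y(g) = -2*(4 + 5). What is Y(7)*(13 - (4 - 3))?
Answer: -216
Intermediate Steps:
Y(g) = -18 (Y(g) = -2*9 = -18)
Y(7)*(13 - (4 - 3)) = -18*(13 - (4 - 3)) = -18*(13 - 1*1) = -18*(13 - 1) = -18*12 = -216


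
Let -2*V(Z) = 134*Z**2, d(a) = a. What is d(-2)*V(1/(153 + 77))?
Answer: 67/26450 ≈ 0.0025331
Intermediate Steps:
V(Z) = -67*Z**2
d(-2)*V(1/(153 + 77)) = -(-134)*(1/(153 + 77))**2 = -(-134)*(1/230)**2 = -(-134)/52900 = -2*(-67/52900) = 67/26450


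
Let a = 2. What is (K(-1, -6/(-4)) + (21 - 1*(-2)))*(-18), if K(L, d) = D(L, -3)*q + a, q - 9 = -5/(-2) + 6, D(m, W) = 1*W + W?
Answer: 1440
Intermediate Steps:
D(m, W) = 2*W (D(m, W) = W + W = 2*W)
q = 35/2 (q = 9 + (-5/(-2) + 6) = 9 + (-5*(-½) + 6) = 9 + (5/2 + 6) = 9 + 17/2 = 35/2 ≈ 17.500)
K(L, d) = -103 (K(L, d) = (2*(-3))*(35/2) + 2 = -6*35/2 + 2 = -105 + 2 = -103)
(K(-1, -6/(-4)) + (21 - 1*(-2)))*(-18) = (-103 + (21 - 1*(-2)))*(-18) = (-103 + (21 + 2))*(-18) = (-103 + 23)*(-18) = -80*(-18) = 1440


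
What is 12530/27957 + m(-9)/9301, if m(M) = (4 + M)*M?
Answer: 117799595/260028057 ≈ 0.45303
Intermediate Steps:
m(M) = M*(4 + M)
12530/27957 + m(-9)/9301 = 12530/27957 - 9*(4 - 9)/9301 = 12530*(1/27957) - 9*(-5)*(1/9301) = 12530/27957 + 45*(1/9301) = 12530/27957 + 45/9301 = 117799595/260028057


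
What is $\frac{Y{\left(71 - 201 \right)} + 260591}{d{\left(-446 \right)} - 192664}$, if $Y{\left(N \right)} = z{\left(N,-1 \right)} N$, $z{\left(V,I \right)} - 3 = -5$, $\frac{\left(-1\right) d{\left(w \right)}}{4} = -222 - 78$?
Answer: $- \frac{260851}{191464} \approx -1.3624$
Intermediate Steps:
$d{\left(w \right)} = 1200$ ($d{\left(w \right)} = - 4 \left(-222 - 78\right) = \left(-4\right) \left(-300\right) = 1200$)
$z{\left(V,I \right)} = -2$ ($z{\left(V,I \right)} = 3 - 5 = -2$)
$Y{\left(N \right)} = - 2 N$
$\frac{Y{\left(71 - 201 \right)} + 260591}{d{\left(-446 \right)} - 192664} = \frac{- 2 \left(71 - 201\right) + 260591}{1200 - 192664} = \frac{- 2 \left(71 - 201\right) + 260591}{-191464} = \left(\left(-2\right) \left(-130\right) + 260591\right) \left(- \frac{1}{191464}\right) = \left(260 + 260591\right) \left(- \frac{1}{191464}\right) = 260851 \left(- \frac{1}{191464}\right) = - \frac{260851}{191464}$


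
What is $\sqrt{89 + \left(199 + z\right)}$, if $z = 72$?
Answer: $6 \sqrt{10} \approx 18.974$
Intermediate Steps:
$\sqrt{89 + \left(199 + z\right)} = \sqrt{89 + \left(199 + 72\right)} = \sqrt{89 + 271} = \sqrt{360} = 6 \sqrt{10}$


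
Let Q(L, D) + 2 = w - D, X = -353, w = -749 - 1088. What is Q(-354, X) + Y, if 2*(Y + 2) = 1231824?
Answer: 614424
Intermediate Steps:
w = -1837
Q(L, D) = -1839 - D (Q(L, D) = -2 + (-1837 - D) = -1839 - D)
Y = 615910 (Y = -2 + (1/2)*1231824 = -2 + 615912 = 615910)
Q(-354, X) + Y = (-1839 - 1*(-353)) + 615910 = (-1839 + 353) + 615910 = -1486 + 615910 = 614424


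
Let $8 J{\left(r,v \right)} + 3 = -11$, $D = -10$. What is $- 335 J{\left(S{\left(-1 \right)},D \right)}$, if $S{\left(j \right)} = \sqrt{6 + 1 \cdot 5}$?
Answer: $\frac{2345}{4} \approx 586.25$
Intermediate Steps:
$S{\left(j \right)} = \sqrt{11}$ ($S{\left(j \right)} = \sqrt{6 + 5} = \sqrt{11}$)
$J{\left(r,v \right)} = - \frac{7}{4}$ ($J{\left(r,v \right)} = - \frac{3}{8} + \frac{1}{8} \left(-11\right) = - \frac{3}{8} - \frac{11}{8} = - \frac{7}{4}$)
$- 335 J{\left(S{\left(-1 \right)},D \right)} = \left(-335\right) \left(- \frac{7}{4}\right) = \frac{2345}{4}$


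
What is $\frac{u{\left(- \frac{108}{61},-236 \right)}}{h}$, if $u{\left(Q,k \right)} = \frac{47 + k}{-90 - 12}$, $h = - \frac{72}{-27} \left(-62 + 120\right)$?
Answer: $\frac{189}{15776} \approx 0.01198$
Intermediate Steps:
$h = \frac{464}{3}$ ($h = \left(-72\right) \left(- \frac{1}{27}\right) 58 = \frac{8}{3} \cdot 58 = \frac{464}{3} \approx 154.67$)
$u{\left(Q,k \right)} = - \frac{47}{102} - \frac{k}{102}$ ($u{\left(Q,k \right)} = \frac{47 + k}{-102} = \left(47 + k\right) \left(- \frac{1}{102}\right) = - \frac{47}{102} - \frac{k}{102}$)
$\frac{u{\left(- \frac{108}{61},-236 \right)}}{h} = \frac{- \frac{47}{102} - - \frac{118}{51}}{\frac{464}{3}} = \left(- \frac{47}{102} + \frac{118}{51}\right) \frac{3}{464} = \frac{63}{34} \cdot \frac{3}{464} = \frac{189}{15776}$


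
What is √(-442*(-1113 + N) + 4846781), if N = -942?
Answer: √5755091 ≈ 2399.0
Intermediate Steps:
√(-442*(-1113 + N) + 4846781) = √(-442*(-1113 - 942) + 4846781) = √(-442*(-2055) + 4846781) = √(908310 + 4846781) = √5755091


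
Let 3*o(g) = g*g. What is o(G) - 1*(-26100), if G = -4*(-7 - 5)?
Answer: 26868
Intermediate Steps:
G = 48 (G = -4*(-12) = 48)
o(g) = g**2/3 (o(g) = (g*g)/3 = g**2/3)
o(G) - 1*(-26100) = (1/3)*48**2 - 1*(-26100) = (1/3)*2304 + 26100 = 768 + 26100 = 26868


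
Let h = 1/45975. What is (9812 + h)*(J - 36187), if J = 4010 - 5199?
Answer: -16860564056576/45975 ≈ -3.6673e+8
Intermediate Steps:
h = 1/45975 ≈ 2.1751e-5
J = -1189
(9812 + h)*(J - 36187) = (9812 + 1/45975)*(-1189 - 36187) = (451106701/45975)*(-37376) = -16860564056576/45975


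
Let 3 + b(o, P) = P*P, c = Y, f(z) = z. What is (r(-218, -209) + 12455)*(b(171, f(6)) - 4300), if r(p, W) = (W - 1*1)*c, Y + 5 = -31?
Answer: -85404005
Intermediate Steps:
Y = -36 (Y = -5 - 31 = -36)
c = -36
b(o, P) = -3 + P**2 (b(o, P) = -3 + P*P = -3 + P**2)
r(p, W) = 36 - 36*W (r(p, W) = (W - 1*1)*(-36) = (W - 1)*(-36) = (-1 + W)*(-36) = 36 - 36*W)
(r(-218, -209) + 12455)*(b(171, f(6)) - 4300) = ((36 - 36*(-209)) + 12455)*((-3 + 6**2) - 4300) = ((36 + 7524) + 12455)*((-3 + 36) - 4300) = (7560 + 12455)*(33 - 4300) = 20015*(-4267) = -85404005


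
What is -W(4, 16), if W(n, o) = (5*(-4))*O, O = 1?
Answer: 20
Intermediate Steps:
W(n, o) = -20 (W(n, o) = (5*(-4))*1 = -20*1 = -20)
-W(4, 16) = -1*(-20) = 20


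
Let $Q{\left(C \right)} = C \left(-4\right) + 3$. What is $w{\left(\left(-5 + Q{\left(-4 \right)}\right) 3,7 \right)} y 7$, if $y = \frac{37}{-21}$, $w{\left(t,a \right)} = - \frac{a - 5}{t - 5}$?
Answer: $\frac{2}{3} \approx 0.66667$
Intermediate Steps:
$Q{\left(C \right)} = 3 - 4 C$ ($Q{\left(C \right)} = - 4 C + 3 = 3 - 4 C$)
$w{\left(t,a \right)} = - \frac{-5 + a}{-5 + t}$
$y = - \frac{37}{21}$ ($y = 37 \left(- \frac{1}{21}\right) = - \frac{37}{21} \approx -1.7619$)
$w{\left(\left(-5 + Q{\left(-4 \right)}\right) 3,7 \right)} y 7 = \frac{5 - 7}{-5 + \left(-5 + \left(3 - -16\right)\right) 3} \left(- \frac{37}{21}\right) 7 = \frac{5 - 7}{-5 + \left(-5 + \left(3 + 16\right)\right) 3} \left(- \frac{37}{21}\right) 7 = \frac{1}{-5 + \left(-5 + 19\right) 3} \left(-2\right) \left(- \frac{37}{21}\right) 7 = \frac{1}{-5 + 14 \cdot 3} \left(-2\right) \left(- \frac{37}{21}\right) 7 = \frac{1}{-5 + 42} \left(-2\right) \left(- \frac{37}{21}\right) 7 = \frac{1}{37} \left(-2\right) \left(- \frac{37}{21}\right) 7 = \left(- \frac{2}{37}\right) \left(- \frac{37}{21}\right) 7 = \frac{2}{21} \cdot 7 = \frac{2}{3}$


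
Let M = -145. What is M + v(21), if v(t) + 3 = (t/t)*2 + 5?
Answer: -141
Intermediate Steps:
v(t) = 4 (v(t) = -3 + ((t/t)*2 + 5) = -3 + (1*2 + 5) = -3 + (2 + 5) = -3 + 7 = 4)
M + v(21) = -145 + 4 = -141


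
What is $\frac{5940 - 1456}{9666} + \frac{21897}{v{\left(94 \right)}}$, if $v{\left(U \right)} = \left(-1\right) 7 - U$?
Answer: $- \frac{105601759}{488133} \approx -216.34$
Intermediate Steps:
$v{\left(U \right)} = -7 - U$
$\frac{5940 - 1456}{9666} + \frac{21897}{v{\left(94 \right)}} = \frac{5940 - 1456}{9666} + \frac{21897}{-7 - 94} = 4484 \cdot \frac{1}{9666} + \frac{21897}{-7 - 94} = \frac{2242}{4833} + \frac{21897}{-101} = \frac{2242}{4833} + 21897 \left(- \frac{1}{101}\right) = \frac{2242}{4833} - \frac{21897}{101} = - \frac{105601759}{488133}$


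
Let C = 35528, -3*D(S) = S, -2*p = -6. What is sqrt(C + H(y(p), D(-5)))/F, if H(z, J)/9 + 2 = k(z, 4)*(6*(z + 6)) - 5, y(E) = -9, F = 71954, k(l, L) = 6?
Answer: sqrt(34493)/71954 ≈ 0.0025811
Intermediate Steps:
p = 3 (p = -1/2*(-6) = 3)
D(S) = -S/3
H(z, J) = 1881 + 324*z (H(z, J) = -18 + 9*(6*(6*(z + 6)) - 5) = -18 + 9*(6*(6*(6 + z)) - 5) = -18 + 9*(6*(36 + 6*z) - 5) = -18 + 9*((216 + 36*z) - 5) = -18 + 9*(211 + 36*z) = -18 + (1899 + 324*z) = 1881 + 324*z)
sqrt(C + H(y(p), D(-5)))/F = sqrt(35528 + (1881 + 324*(-9)))/71954 = sqrt(35528 + (1881 - 2916))*(1/71954) = sqrt(35528 - 1035)*(1/71954) = sqrt(34493)*(1/71954) = sqrt(34493)/71954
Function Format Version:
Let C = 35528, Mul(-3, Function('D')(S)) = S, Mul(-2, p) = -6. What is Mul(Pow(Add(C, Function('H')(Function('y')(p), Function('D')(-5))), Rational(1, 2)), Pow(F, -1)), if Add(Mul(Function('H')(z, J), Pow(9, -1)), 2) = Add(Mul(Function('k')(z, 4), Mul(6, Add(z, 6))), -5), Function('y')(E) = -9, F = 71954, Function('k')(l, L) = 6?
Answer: Mul(Rational(1, 71954), Pow(34493, Rational(1, 2))) ≈ 0.0025811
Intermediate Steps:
p = 3 (p = Mul(Rational(-1, 2), -6) = 3)
Function('D')(S) = Mul(Rational(-1, 3), S)
Function('H')(z, J) = Add(1881, Mul(324, z)) (Function('H')(z, J) = Add(-18, Mul(9, Add(Mul(6, Mul(6, Add(z, 6))), -5))) = Add(-18, Mul(9, Add(Mul(6, Mul(6, Add(6, z))), -5))) = Add(-18, Mul(9, Add(Mul(6, Add(36, Mul(6, z))), -5))) = Add(-18, Mul(9, Add(Add(216, Mul(36, z)), -5))) = Add(-18, Mul(9, Add(211, Mul(36, z)))) = Add(-18, Add(1899, Mul(324, z))) = Add(1881, Mul(324, z)))
Mul(Pow(Add(C, Function('H')(Function('y')(p), Function('D')(-5))), Rational(1, 2)), Pow(F, -1)) = Mul(Pow(Add(35528, Add(1881, Mul(324, -9))), Rational(1, 2)), Pow(71954, -1)) = Mul(Pow(Add(35528, Add(1881, -2916)), Rational(1, 2)), Rational(1, 71954)) = Mul(Pow(Add(35528, -1035), Rational(1, 2)), Rational(1, 71954)) = Mul(Pow(34493, Rational(1, 2)), Rational(1, 71954)) = Mul(Rational(1, 71954), Pow(34493, Rational(1, 2)))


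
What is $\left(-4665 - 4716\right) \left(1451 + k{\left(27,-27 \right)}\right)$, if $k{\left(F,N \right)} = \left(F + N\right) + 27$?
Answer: $-13865118$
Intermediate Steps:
$k{\left(F,N \right)} = 27 + F + N$
$\left(-4665 - 4716\right) \left(1451 + k{\left(27,-27 \right)}\right) = \left(-4665 - 4716\right) \left(1451 + \left(27 + 27 - 27\right)\right) = - 9381 \left(1451 + 27\right) = \left(-9381\right) 1478 = -13865118$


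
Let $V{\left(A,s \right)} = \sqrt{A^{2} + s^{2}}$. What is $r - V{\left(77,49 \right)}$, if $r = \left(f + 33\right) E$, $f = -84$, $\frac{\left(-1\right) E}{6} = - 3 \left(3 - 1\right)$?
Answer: $-1836 - 7 \sqrt{170} \approx -1927.3$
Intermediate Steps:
$E = 36$ ($E = - 6 \left(- 3 \left(3 - 1\right)\right) = - 6 \left(\left(-3\right) 2\right) = \left(-6\right) \left(-6\right) = 36$)
$r = -1836$ ($r = \left(-84 + 33\right) 36 = \left(-51\right) 36 = -1836$)
$r - V{\left(77,49 \right)} = -1836 - \sqrt{77^{2} + 49^{2}} = -1836 - \sqrt{5929 + 2401} = -1836 - \sqrt{8330} = -1836 - 7 \sqrt{170}$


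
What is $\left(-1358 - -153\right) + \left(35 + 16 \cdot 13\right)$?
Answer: $-962$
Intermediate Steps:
$\left(-1358 - -153\right) + \left(35 + 16 \cdot 13\right) = \left(-1358 + 153\right) + \left(35 + 208\right) = -1205 + 243 = -962$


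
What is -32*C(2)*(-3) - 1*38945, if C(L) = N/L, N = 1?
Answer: -38897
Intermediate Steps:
C(L) = 1/L
-32*C(2)*(-3) - 1*38945 = -32/2*(-3) - 1*38945 = -32*½*(-3) - 38945 = -16*(-3) - 38945 = 48 - 38945 = -38897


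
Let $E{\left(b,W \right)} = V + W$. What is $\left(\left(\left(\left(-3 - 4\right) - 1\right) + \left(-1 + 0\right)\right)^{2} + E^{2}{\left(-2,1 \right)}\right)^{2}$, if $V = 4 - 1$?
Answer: $9409$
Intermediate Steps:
$V = 3$
$E{\left(b,W \right)} = 3 + W$
$\left(\left(\left(\left(-3 - 4\right) - 1\right) + \left(-1 + 0\right)\right)^{2} + E^{2}{\left(-2,1 \right)}\right)^{2} = \left(\left(\left(\left(-3 - 4\right) - 1\right) + \left(-1 + 0\right)\right)^{2} + \left(3 + 1\right)^{2}\right)^{2} = \left(\left(\left(-7 - 1\right) - 1\right)^{2} + 4^{2}\right)^{2} = \left(\left(-8 - 1\right)^{2} + 16\right)^{2} = \left(\left(-9\right)^{2} + 16\right)^{2} = \left(81 + 16\right)^{2} = 97^{2} = 9409$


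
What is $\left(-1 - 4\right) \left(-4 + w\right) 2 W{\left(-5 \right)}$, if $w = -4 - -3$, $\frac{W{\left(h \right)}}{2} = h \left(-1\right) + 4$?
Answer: $900$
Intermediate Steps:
$W{\left(h \right)} = 8 - 2 h$ ($W{\left(h \right)} = 2 \left(h \left(-1\right) + 4\right) = 2 \left(- h + 4\right) = 2 \left(4 - h\right) = 8 - 2 h$)
$w = -1$ ($w = -4 + 3 = -1$)
$\left(-1 - 4\right) \left(-4 + w\right) 2 W{\left(-5 \right)} = \left(-1 - 4\right) \left(-4 - 1\right) 2 \left(8 - -10\right) = \left(-5\right) \left(-5\right) 2 \left(8 + 10\right) = 25 \cdot 2 \cdot 18 = 50 \cdot 18 = 900$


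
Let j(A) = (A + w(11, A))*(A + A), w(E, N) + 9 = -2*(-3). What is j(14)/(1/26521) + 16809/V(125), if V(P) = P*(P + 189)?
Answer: 320612385809/39250 ≈ 8.1685e+6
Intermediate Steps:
V(P) = P*(189 + P)
w(E, N) = -3 (w(E, N) = -9 - 2*(-3) = -9 + 6 = -3)
j(A) = 2*A*(-3 + A) (j(A) = (A - 3)*(A + A) = (-3 + A)*(2*A) = 2*A*(-3 + A))
j(14)/(1/26521) + 16809/V(125) = (2*14*(-3 + 14))/(1/26521) + 16809/((125*(189 + 125))) = (2*14*11)/(1/26521) + 16809/((125*314)) = 308*26521 + 16809/39250 = 8168468 + 16809*(1/39250) = 8168468 + 16809/39250 = 320612385809/39250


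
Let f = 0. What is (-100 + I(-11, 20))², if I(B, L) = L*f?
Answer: 10000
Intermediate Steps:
I(B, L) = 0 (I(B, L) = L*0 = 0)
(-100 + I(-11, 20))² = (-100 + 0)² = (-100)² = 10000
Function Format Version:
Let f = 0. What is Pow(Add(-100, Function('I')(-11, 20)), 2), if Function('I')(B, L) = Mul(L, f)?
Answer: 10000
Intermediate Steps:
Function('I')(B, L) = 0 (Function('I')(B, L) = Mul(L, 0) = 0)
Pow(Add(-100, Function('I')(-11, 20)), 2) = Pow(Add(-100, 0), 2) = Pow(-100, 2) = 10000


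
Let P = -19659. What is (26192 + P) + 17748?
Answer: 24281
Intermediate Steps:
(26192 + P) + 17748 = (26192 - 19659) + 17748 = 6533 + 17748 = 24281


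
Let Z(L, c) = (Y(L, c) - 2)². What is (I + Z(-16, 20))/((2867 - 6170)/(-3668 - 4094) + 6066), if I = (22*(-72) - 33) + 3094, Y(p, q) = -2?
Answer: 11588666/47087595 ≈ 0.24611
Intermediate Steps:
Z(L, c) = 16 (Z(L, c) = (-2 - 2)² = (-4)² = 16)
I = 1477 (I = (-1584 - 33) + 3094 = -1617 + 3094 = 1477)
(I + Z(-16, 20))/((2867 - 6170)/(-3668 - 4094) + 6066) = (1477 + 16)/((2867 - 6170)/(-3668 - 4094) + 6066) = 1493/(-3303/(-7762) + 6066) = 1493/(-3303*(-1/7762) + 6066) = 1493/(3303/7762 + 6066) = 1493/(47087595/7762) = 1493*(7762/47087595) = 11588666/47087595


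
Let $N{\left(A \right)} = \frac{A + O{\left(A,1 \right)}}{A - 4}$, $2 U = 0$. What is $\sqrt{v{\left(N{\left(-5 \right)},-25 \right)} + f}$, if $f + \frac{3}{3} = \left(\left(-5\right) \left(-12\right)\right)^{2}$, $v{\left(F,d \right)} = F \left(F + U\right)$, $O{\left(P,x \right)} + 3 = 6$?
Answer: $\frac{\sqrt{291523}}{9} \approx 59.992$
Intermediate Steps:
$U = 0$ ($U = \frac{1}{2} \cdot 0 = 0$)
$O{\left(P,x \right)} = 3$ ($O{\left(P,x \right)} = -3 + 6 = 3$)
$N{\left(A \right)} = \frac{3 + A}{-4 + A}$ ($N{\left(A \right)} = \frac{A + 3}{A - 4} = \frac{3 + A}{-4 + A}$)
$v{\left(F,d \right)} = F^{2}$ ($v{\left(F,d \right)} = F \left(F + 0\right) = F F = F^{2}$)
$f = 3599$ ($f = -1 + \left(\left(-5\right) \left(-12\right)\right)^{2} = -1 + 60^{2} = -1 + 3600 = 3599$)
$\sqrt{v{\left(N{\left(-5 \right)},-25 \right)} + f} = \sqrt{\left(\frac{3 - 5}{-4 - 5}\right)^{2} + 3599} = \sqrt{\left(\frac{1}{-9} \left(-2\right)\right)^{2} + 3599} = \sqrt{\left(\left(- \frac{1}{9}\right) \left(-2\right)\right)^{2} + 3599} = \sqrt{\left(\frac{2}{9}\right)^{2} + 3599} = \sqrt{\frac{4}{81} + 3599} = \sqrt{\frac{291523}{81}} = \frac{\sqrt{291523}}{9}$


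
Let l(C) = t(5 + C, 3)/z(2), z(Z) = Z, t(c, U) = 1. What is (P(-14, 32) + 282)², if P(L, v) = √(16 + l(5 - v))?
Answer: (564 + √66)²/4 ≈ 81832.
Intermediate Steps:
l(C) = ½ (l(C) = 1/2 = 1*(½) = ½)
P(L, v) = √66/2 (P(L, v) = √(16 + ½) = √(33/2) = √66/2)
(P(-14, 32) + 282)² = (√66/2 + 282)² = (282 + √66/2)²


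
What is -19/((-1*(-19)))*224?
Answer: -224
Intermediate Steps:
-19/((-1*(-19)))*224 = -19/19*224 = -19*1/19*224 = -1*224 = -224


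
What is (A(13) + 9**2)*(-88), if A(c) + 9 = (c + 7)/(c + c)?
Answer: -83248/13 ≈ -6403.7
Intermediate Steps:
A(c) = -9 + (7 + c)/(2*c) (A(c) = -9 + (c + 7)/(c + c) = -9 + (7 + c)/((2*c)) = -9 + (7 + c)*(1/(2*c)) = -9 + (7 + c)/(2*c))
(A(13) + 9**2)*(-88) = ((1/2)*(7 - 17*13)/13 + 9**2)*(-88) = ((1/2)*(1/13)*(7 - 221) + 81)*(-88) = ((1/2)*(1/13)*(-214) + 81)*(-88) = (-107/13 + 81)*(-88) = (946/13)*(-88) = -83248/13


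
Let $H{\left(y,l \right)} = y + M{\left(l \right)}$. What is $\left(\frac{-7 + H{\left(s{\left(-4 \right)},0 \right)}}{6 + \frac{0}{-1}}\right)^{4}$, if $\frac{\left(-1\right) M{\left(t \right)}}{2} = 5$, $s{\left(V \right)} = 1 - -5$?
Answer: $\frac{14641}{1296} \approx 11.297$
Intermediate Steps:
$s{\left(V \right)} = 6$ ($s{\left(V \right)} = 1 + 5 = 6$)
$M{\left(t \right)} = -10$ ($M{\left(t \right)} = \left(-2\right) 5 = -10$)
$H{\left(y,l \right)} = -10 + y$ ($H{\left(y,l \right)} = y - 10 = -10 + y$)
$\left(\frac{-7 + H{\left(s{\left(-4 \right)},0 \right)}}{6 + \frac{0}{-1}}\right)^{4} = \left(\frac{-7 + \left(-10 + 6\right)}{6 + \frac{0}{-1}}\right)^{4} = \left(\frac{-7 - 4}{6 + 0 \left(-1\right)}\right)^{4} = \left(- \frac{11}{6 + 0}\right)^{4} = \left(- \frac{11}{6}\right)^{4} = \frac{14641}{1296}$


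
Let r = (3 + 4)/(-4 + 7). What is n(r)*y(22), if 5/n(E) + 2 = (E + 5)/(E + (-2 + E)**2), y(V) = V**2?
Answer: 2420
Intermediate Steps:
r = 7/3 ≈ 2.3333
n(E) = 5/(-2 + (5 + E)/(E + (-2 + E)**2)) (n(E) = 5/(-2 + (E + 5)/(E + (-2 + E)**2)) = 5/(-2 + (5 + E)/(E + (-2 + E)**2)))
n(r)*y(22) = (5*(-4 - (7/3)**2 + 3*(7/3))/(3 - 7*7/3 + 2*(7/3)**2))*22**2 = (5*(-4 - 1*49/9 + 7)/(3 - 49/3 + 2*(49/9)))*484 = (5*(-4 - 49/9 + 7)/(3 - 49/3 + 98/9))*484 = (5*(-22/9)/(-22/9))*484 = (5*(-9/22)*(-22/9))*484 = 5*484 = 2420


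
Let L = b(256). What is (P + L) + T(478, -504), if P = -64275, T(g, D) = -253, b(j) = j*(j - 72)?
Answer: -17424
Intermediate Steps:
b(j) = j*(-72 + j)
L = 47104 (L = 256*(-72 + 256) = 256*184 = 47104)
(P + L) + T(478, -504) = (-64275 + 47104) - 253 = -17171 - 253 = -17424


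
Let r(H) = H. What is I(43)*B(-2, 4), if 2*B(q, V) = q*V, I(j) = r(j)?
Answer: -172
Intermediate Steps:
I(j) = j
B(q, V) = V*q/2 (B(q, V) = (q*V)/2 = (V*q)/2 = V*q/2)
I(43)*B(-2, 4) = 43*((½)*4*(-2)) = 43*(-4) = -172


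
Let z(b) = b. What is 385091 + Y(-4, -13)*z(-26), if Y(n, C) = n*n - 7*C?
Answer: 382309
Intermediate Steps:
Y(n, C) = n² - 7*C
385091 + Y(-4, -13)*z(-26) = 385091 + ((-4)² - 7*(-13))*(-26) = 385091 + (16 + 91)*(-26) = 385091 + 107*(-26) = 385091 - 2782 = 382309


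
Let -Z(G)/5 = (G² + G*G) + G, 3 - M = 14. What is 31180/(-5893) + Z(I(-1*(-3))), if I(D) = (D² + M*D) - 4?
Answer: -45407280/5893 ≈ -7705.3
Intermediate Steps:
M = -11 (M = 3 - 1*14 = 3 - 14 = -11)
I(D) = -4 + D² - 11*D (I(D) = (D² - 11*D) - 4 = -4 + D² - 11*D)
Z(G) = -10*G² - 5*G (Z(G) = -5*((G² + G*G) + G) = -5*((G² + G²) + G) = -5*(2*G² + G) = -5*(G + 2*G²) = -10*G² - 5*G)
31180/(-5893) + Z(I(-1*(-3))) = 31180/(-5893) - 5*(-4 + (-1*(-3))² - (-11)*(-3))*(1 + 2*(-4 + (-1*(-3))² - (-11)*(-3))) = 31180*(-1/5893) - 5*(-4 + 3² - 11*3)*(1 + 2*(-4 + 3² - 11*3)) = -31180/5893 - 5*(-4 + 9 - 33)*(1 + 2*(-4 + 9 - 33)) = -31180/5893 - 5*(-28)*(1 + 2*(-28)) = -31180/5893 - 5*(-28)*(1 - 56) = -31180/5893 - 5*(-28)*(-55) = -31180/5893 - 7700 = -45407280/5893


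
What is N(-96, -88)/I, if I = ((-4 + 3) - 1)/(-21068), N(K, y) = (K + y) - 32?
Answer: -2275344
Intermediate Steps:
N(K, y) = -32 + K + y
I = 1/10534 (I = -(-1 - 1)/21068 = -1/21068*(-2) = 1/10534 ≈ 9.4931e-5)
N(-96, -88)/I = (-32 - 96 - 88)/(1/10534) = -216*10534 = -2275344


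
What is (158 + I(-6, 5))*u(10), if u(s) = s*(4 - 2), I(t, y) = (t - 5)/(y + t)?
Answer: 3380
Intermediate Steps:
I(t, y) = (-5 + t)/(t + y)
u(s) = 2*s (u(s) = s*2 = 2*s)
(158 + I(-6, 5))*u(10) = (158 + (-5 - 6)/(-6 + 5))*(2*10) = (158 - 11/(-1))*20 = (158 - 1*(-11))*20 = (158 + 11)*20 = 169*20 = 3380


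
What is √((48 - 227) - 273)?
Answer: 2*I*√113 ≈ 21.26*I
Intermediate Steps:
√((48 - 227) - 273) = √(-179 - 273) = √(-452) = 2*I*√113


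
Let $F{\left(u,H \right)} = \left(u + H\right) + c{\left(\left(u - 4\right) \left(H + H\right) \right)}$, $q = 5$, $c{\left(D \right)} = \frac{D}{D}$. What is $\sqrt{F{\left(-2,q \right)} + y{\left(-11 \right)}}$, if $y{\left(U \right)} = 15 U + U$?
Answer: $2 i \sqrt{43} \approx 13.115 i$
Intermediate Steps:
$c{\left(D \right)} = 1$
$y{\left(U \right)} = 16 U$
$F{\left(u,H \right)} = 1 + H + u$ ($F{\left(u,H \right)} = \left(u + H\right) + 1 = \left(H + u\right) + 1 = 1 + H + u$)
$\sqrt{F{\left(-2,q \right)} + y{\left(-11 \right)}} = \sqrt{\left(1 + 5 - 2\right) + 16 \left(-11\right)} = \sqrt{4 - 176} = \sqrt{-172} = 2 i \sqrt{43}$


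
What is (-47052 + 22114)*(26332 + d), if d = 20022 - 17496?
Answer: -719660804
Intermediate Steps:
d = 2526
(-47052 + 22114)*(26332 + d) = (-47052 + 22114)*(26332 + 2526) = -24938*28858 = -719660804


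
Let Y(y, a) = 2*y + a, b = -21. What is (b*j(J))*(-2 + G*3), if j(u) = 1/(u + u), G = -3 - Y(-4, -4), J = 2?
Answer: -525/4 ≈ -131.25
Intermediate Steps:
Y(y, a) = a + 2*y
G = 9 (G = -3 - (-4 + 2*(-4)) = -3 - (-4 - 8) = -3 - 1*(-12) = -3 + 12 = 9)
j(u) = 1/(2*u)
(b*j(J))*(-2 + G*3) = (-21/(2*2))*(-2 + 9*3) = (-21/(2*2))*(-2 + 27) = -21*¼*25 = -21/4*25 = -525/4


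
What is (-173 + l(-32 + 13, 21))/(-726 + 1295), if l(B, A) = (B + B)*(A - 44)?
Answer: 701/569 ≈ 1.2320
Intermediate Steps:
l(B, A) = 2*B*(-44 + A) (l(B, A) = (2*B)*(-44 + A) = 2*B*(-44 + A))
(-173 + l(-32 + 13, 21))/(-726 + 1295) = (-173 + 2*(-32 + 13)*(-44 + 21))/(-726 + 1295) = (-173 + 2*(-19)*(-23))/569 = (-173 + 874)*(1/569) = 701*(1/569) = 701/569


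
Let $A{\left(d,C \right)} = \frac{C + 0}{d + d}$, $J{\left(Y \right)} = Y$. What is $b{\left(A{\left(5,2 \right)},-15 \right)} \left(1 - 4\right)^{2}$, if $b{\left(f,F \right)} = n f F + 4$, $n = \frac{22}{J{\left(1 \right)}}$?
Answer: $-558$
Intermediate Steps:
$A{\left(d,C \right)} = \frac{C}{2 d}$
$n = 22$ ($n = \frac{22}{1} = 22 \cdot 1 = 22$)
$b{\left(f,F \right)} = 4 + 22 F f$ ($b{\left(f,F \right)} = 22 f F + 4 = 22 F f + 4 = 4 + 22 F f$)
$b{\left(A{\left(5,2 \right)},-15 \right)} \left(1 - 4\right)^{2} = \left(4 + 22 \left(-15\right) \frac{1}{2} \cdot 2 \cdot \frac{1}{5}\right) \left(1 - 4\right)^{2} = \left(4 + 22 \left(-15\right) \frac{1}{2} \cdot 2 \cdot \frac{1}{5}\right) \left(-3\right)^{2} = \left(4 + 22 \left(-15\right) \frac{1}{5}\right) 9 = \left(4 - 66\right) 9 = \left(-62\right) 9 = -558$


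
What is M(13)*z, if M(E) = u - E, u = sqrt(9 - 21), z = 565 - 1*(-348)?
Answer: -11869 + 1826*I*sqrt(3) ≈ -11869.0 + 3162.7*I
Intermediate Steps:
z = 913 (z = 565 + 348 = 913)
u = 2*I*sqrt(3) (u = sqrt(-12) = 2*I*sqrt(3) ≈ 3.4641*I)
M(E) = -E + 2*I*sqrt(3) (M(E) = 2*I*sqrt(3) - E = -E + 2*I*sqrt(3))
M(13)*z = (-1*13 + 2*I*sqrt(3))*913 = (-13 + 2*I*sqrt(3))*913 = -11869 + 1826*I*sqrt(3)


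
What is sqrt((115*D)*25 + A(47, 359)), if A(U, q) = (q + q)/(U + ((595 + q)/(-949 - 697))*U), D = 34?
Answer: 3*sqrt(718329316513)/8131 ≈ 312.71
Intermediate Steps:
A(U, q) = 2*q/(U + U*(-595/1646 - q/1646)) (A(U, q) = (2*q)/(U + ((595 + q)/(-1646))*U) = (2*q)/(U + ((595 + q)*(-1/1646))*U) = (2*q)/(U + (-595/1646 - q/1646)*U) = (2*q)/(U + U*(-595/1646 - q/1646)) = 2*q/(U + U*(-595/1646 - q/1646)))
sqrt((115*D)*25 + A(47, 359)) = sqrt((115*34)*25 - 3292*359/(47*(-1051 + 359))) = sqrt(3910*25 - 3292*359*1/47/(-692)) = sqrt(97750 - 3292*359*1/47*(-1/692)) = sqrt(97750 + 295457/8131) = sqrt(795100707/8131) = 3*sqrt(718329316513)/8131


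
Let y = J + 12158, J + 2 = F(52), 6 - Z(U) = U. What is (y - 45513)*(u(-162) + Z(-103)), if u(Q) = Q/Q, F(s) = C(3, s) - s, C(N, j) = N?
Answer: -3674660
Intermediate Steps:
Z(U) = 6 - U
F(s) = 3 - s
J = -51 (J = -2 + (3 - 1*52) = -2 + (3 - 52) = -2 - 49 = -51)
u(Q) = 1
y = 12107 (y = -51 + 12158 = 12107)
(y - 45513)*(u(-162) + Z(-103)) = (12107 - 45513)*(1 + (6 - 1*(-103))) = -33406*(1 + (6 + 103)) = -33406*(1 + 109) = -33406*110 = -3674660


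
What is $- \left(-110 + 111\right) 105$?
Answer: $-105$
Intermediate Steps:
$- \left(-110 + 111\right) 105 = - 1 \cdot 105 = \left(-1\right) 105 = -105$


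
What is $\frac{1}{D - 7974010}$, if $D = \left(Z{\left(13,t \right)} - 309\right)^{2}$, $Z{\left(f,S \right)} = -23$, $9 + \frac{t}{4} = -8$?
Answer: $- \frac{1}{7863786} \approx -1.2717 \cdot 10^{-7}$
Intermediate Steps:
$t = -68$ ($t = -36 + 4 \left(-8\right) = -36 - 32 = -68$)
$D = 110224$ ($D = \left(-23 - 309\right)^{2} = \left(-332\right)^{2} = 110224$)
$\frac{1}{D - 7974010} = \frac{1}{110224 - 7974010} = \frac{1}{-7863786} = - \frac{1}{7863786}$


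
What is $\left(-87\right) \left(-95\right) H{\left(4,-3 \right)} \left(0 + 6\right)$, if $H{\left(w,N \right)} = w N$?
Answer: $-595080$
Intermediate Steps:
$H{\left(w,N \right)} = N w$
$\left(-87\right) \left(-95\right) H{\left(4,-3 \right)} \left(0 + 6\right) = \left(-87\right) \left(-95\right) \left(-3\right) 4 \left(0 + 6\right) = 8265 \left(\left(-12\right) 6\right) = 8265 \left(-72\right) = -595080$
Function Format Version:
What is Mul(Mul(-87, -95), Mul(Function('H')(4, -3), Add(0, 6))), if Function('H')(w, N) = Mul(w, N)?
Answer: -595080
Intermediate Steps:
Function('H')(w, N) = Mul(N, w)
Mul(Mul(-87, -95), Mul(Function('H')(4, -3), Add(0, 6))) = Mul(Mul(-87, -95), Mul(Mul(-3, 4), Add(0, 6))) = Mul(8265, Mul(-12, 6)) = Mul(8265, -72) = -595080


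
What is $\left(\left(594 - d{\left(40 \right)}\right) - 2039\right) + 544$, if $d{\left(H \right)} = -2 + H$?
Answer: $-939$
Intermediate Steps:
$\left(\left(594 - d{\left(40 \right)}\right) - 2039\right) + 544 = \left(\left(594 - \left(-2 + 40\right)\right) - 2039\right) + 544 = \left(\left(594 - 38\right) - 2039\right) + 544 = \left(556 - 2039\right) + 544 = -1483 + 544 = -939$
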